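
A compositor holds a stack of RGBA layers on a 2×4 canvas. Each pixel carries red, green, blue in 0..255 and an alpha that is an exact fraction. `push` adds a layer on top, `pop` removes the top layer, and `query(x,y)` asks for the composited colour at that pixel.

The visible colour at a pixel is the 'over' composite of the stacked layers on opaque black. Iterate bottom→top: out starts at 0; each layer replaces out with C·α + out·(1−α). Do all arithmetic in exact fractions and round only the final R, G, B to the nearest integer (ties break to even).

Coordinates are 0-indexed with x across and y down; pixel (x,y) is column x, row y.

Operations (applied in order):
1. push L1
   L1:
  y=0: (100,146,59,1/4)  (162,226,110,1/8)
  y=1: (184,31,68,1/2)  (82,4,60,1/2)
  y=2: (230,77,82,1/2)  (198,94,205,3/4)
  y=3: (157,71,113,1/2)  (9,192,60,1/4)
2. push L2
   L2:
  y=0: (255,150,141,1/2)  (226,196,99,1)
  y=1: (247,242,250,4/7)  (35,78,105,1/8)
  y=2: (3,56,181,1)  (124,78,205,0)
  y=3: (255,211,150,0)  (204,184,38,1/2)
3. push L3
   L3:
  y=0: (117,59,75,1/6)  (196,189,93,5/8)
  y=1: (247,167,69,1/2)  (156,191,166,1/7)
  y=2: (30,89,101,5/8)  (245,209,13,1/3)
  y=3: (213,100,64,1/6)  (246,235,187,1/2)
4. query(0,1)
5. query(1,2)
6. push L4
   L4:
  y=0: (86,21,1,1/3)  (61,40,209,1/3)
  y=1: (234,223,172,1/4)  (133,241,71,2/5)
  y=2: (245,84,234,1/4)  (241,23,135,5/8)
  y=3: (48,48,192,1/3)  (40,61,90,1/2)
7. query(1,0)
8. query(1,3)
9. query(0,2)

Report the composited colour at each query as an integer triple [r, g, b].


query (0,1) [L1,L2,L3] — begin 0,0,0
after L1 α=1/2: [92, 31/2, 34]
after L2 α=4/7: [1264/7, 2029/14, 1102/7]
after L3 α=1/2: [2993/14, 4367/28, 1585/14]
= [214, 156, 113]

(1,2) stack=L1,L2,L3; from [0,0,0]:
L1 α=3/4: [297/2, 141/2, 615/4]
L2 α=0: [297/2, 141/2, 615/4]
L3 α=1/3: [542/3, 350/3, 641/6]
= [181, 117, 107]

query (1,0) [L1,L2,L3,L4] — begin 0,0,0
+L1 (α=1/8) → [81/4, 113/4, 55/4]
+L2 (α=1) → [226, 196, 99]
+L3 (α=5/8) → [829/4, 1533/8, 381/4]
+L4 (α=1/3) → [317/2, 1693/12, 799/6]
→ [158, 141, 133]

query (1,3) [L1,L2,L3,L4] — begin 0,0,0
+L1 (α=1/4) → [9/4, 48, 15]
+L2 (α=1/2) → [825/8, 116, 53/2]
+L3 (α=1/2) → [2793/16, 351/2, 427/4]
+L4 (α=1/2) → [3433/32, 473/4, 787/8]
→ [107, 118, 98]

query (0,2) [L1,L2,L3,L4] — begin 0,0,0
after L1 α=1/2: [115, 77/2, 41]
after L2 α=1: [3, 56, 181]
after L3 α=5/8: [159/8, 613/8, 131]
after L4 α=1/4: [2437/32, 2511/32, 627/4]
= [76, 78, 157]


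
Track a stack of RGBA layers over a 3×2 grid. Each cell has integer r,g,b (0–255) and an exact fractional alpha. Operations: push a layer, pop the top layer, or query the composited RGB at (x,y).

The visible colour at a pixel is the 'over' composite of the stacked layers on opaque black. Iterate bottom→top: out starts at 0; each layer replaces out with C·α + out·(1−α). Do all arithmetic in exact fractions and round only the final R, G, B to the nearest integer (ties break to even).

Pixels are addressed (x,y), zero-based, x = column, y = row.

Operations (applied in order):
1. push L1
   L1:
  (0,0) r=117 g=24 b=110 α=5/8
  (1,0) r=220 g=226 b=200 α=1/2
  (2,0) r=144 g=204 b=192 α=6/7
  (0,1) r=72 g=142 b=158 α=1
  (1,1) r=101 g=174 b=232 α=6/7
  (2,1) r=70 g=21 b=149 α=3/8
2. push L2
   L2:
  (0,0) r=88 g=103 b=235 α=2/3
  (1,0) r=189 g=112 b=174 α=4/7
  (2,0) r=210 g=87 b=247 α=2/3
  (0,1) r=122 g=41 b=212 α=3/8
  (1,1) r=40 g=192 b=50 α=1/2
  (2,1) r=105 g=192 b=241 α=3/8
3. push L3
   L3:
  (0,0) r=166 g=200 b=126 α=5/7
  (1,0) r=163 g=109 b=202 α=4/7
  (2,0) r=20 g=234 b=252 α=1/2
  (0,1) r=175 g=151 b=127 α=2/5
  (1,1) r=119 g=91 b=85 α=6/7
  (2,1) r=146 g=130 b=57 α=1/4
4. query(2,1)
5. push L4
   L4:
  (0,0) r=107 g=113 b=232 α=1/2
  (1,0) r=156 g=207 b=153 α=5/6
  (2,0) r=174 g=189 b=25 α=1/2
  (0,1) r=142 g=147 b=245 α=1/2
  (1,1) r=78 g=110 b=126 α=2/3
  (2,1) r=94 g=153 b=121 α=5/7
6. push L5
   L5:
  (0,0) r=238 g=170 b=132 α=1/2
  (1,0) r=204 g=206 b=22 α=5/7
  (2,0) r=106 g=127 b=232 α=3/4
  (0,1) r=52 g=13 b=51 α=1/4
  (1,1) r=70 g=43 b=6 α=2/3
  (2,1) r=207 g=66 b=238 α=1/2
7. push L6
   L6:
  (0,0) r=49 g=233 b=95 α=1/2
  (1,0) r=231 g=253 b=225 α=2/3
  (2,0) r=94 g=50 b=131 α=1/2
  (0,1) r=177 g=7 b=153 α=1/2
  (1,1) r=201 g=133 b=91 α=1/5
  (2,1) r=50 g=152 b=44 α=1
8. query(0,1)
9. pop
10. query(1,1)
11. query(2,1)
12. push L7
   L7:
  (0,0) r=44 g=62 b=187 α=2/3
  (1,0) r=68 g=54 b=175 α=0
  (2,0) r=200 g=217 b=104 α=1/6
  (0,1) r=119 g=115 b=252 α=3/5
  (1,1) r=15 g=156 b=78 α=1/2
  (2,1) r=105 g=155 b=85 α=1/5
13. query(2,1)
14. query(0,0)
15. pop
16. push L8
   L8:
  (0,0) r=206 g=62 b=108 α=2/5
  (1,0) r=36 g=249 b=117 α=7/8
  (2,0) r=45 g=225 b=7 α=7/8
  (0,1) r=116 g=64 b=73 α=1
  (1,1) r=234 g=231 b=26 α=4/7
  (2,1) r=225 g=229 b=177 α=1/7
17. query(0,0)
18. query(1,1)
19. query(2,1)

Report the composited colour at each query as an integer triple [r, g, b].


at x=2,y=1 over L1,L2,L3:
+L1 (α=3/8) → [105/4, 63/8, 447/8]
+L2 (α=3/8) → [1785/32, 4923/64, 8019/64]
+L3 (α=1/4) → [10027/128, 23089/256, 27705/256]
= [78, 90, 108]

at x=0,y=1 over L1,L2,L3,L4,L5,L6:
after L1 α=1: [72, 142, 158]
after L2 α=3/8: [363/4, 833/8, 713/4]
after L3 α=2/5: [2489/20, 983/8, 631/4]
after L4 α=1/2: [5329/40, 2159/16, 1611/8]
after L5 α=1/4: [18067/160, 6685/64, 5241/32]
after L6 α=1/2: [46387/320, 7133/128, 10137/64]
= [145, 56, 158]

query (1,1) [L1,L2,L3,L4,L5] — begin 0,0,0
+L1 (α=6/7) → [606/7, 1044/7, 1392/7]
+L2 (α=1/2) → [443/7, 1194/7, 871/7]
+L3 (α=6/7) → [5441/49, 5016/49, 4441/49]
+L4 (α=2/3) → [13085/147, 15796/147, 16789/147]
+L5 (α=2/3) → [33665/441, 28438/441, 18553/441]
→ [76, 64, 42]

query (2,1) [L1,L2,L3,L4,L5] — begin 0,0,0
+L1 (α=3/8) → [105/4, 63/8, 447/8]
+L2 (α=3/8) → [1785/32, 4923/64, 8019/64]
+L3 (α=1/4) → [10027/128, 23089/256, 27705/256]
+L4 (α=5/7) → [40107/448, 17287/128, 105145/896]
+L5 (α=1/2) → [132843/896, 25735/256, 318393/1792]
→ [148, 101, 178]

at x=2,y=1 over L1,L2,L3,L4,L5,L7:
+L1 (α=3/8) → [105/4, 63/8, 447/8]
+L2 (α=3/8) → [1785/32, 4923/64, 8019/64]
+L3 (α=1/4) → [10027/128, 23089/256, 27705/256]
+L4 (α=5/7) → [40107/448, 17287/128, 105145/896]
+L5 (α=1/2) → [132843/896, 25735/256, 318393/1792]
+L7 (α=1/5) → [156363/1120, 7131/64, 356473/2240]
→ [140, 111, 159]

(0,0) stack=L1,L2,L3,L4,L5,L7; from [0,0,0]:
L1 α=5/8: [585/8, 15, 275/4]
L2 α=2/3: [1993/24, 221/3, 2155/12]
L3 α=5/7: [11953/84, 3442/21, 5935/42]
L4 α=1/2: [20941/168, 5815/42, 15679/84]
L5 α=1/2: [60925/336, 12955/84, 26767/168]
L7 α=2/3: [90493/1008, 23371/252, 89599/504]
rounded: [90, 93, 178]

at x=0,y=0 over L1,L2,L3,L4,L5,L8:
after L1 α=5/8: [585/8, 15, 275/4]
after L2 α=2/3: [1993/24, 221/3, 2155/12]
after L3 α=5/7: [11953/84, 3442/21, 5935/42]
after L4 α=1/2: [20941/168, 5815/42, 15679/84]
after L5 α=1/2: [60925/336, 12955/84, 26767/168]
after L8 α=2/5: [107069/560, 16427/140, 38863/280]
rounded: [191, 117, 139]

(1,1) stack=L1,L2,L3,L4,L5,L8; from [0,0,0]:
after L1 α=6/7: [606/7, 1044/7, 1392/7]
after L2 α=1/2: [443/7, 1194/7, 871/7]
after L3 α=6/7: [5441/49, 5016/49, 4441/49]
after L4 α=2/3: [13085/147, 15796/147, 16789/147]
after L5 α=2/3: [33665/441, 28438/441, 18553/441]
after L8 α=4/7: [171257/1029, 164266/1029, 33841/1029]
→ [166, 160, 33]

(2,1) stack=L1,L2,L3,L4,L5,L8; from [0,0,0]:
after L1 α=3/8: [105/4, 63/8, 447/8]
after L2 α=3/8: [1785/32, 4923/64, 8019/64]
after L3 α=1/4: [10027/128, 23089/256, 27705/256]
after L4 α=5/7: [40107/448, 17287/128, 105145/896]
after L5 α=1/2: [132843/896, 25735/256, 318393/1792]
after L8 α=1/7: [499329/3136, 106517/896, 1113771/6272]
→ [159, 119, 178]


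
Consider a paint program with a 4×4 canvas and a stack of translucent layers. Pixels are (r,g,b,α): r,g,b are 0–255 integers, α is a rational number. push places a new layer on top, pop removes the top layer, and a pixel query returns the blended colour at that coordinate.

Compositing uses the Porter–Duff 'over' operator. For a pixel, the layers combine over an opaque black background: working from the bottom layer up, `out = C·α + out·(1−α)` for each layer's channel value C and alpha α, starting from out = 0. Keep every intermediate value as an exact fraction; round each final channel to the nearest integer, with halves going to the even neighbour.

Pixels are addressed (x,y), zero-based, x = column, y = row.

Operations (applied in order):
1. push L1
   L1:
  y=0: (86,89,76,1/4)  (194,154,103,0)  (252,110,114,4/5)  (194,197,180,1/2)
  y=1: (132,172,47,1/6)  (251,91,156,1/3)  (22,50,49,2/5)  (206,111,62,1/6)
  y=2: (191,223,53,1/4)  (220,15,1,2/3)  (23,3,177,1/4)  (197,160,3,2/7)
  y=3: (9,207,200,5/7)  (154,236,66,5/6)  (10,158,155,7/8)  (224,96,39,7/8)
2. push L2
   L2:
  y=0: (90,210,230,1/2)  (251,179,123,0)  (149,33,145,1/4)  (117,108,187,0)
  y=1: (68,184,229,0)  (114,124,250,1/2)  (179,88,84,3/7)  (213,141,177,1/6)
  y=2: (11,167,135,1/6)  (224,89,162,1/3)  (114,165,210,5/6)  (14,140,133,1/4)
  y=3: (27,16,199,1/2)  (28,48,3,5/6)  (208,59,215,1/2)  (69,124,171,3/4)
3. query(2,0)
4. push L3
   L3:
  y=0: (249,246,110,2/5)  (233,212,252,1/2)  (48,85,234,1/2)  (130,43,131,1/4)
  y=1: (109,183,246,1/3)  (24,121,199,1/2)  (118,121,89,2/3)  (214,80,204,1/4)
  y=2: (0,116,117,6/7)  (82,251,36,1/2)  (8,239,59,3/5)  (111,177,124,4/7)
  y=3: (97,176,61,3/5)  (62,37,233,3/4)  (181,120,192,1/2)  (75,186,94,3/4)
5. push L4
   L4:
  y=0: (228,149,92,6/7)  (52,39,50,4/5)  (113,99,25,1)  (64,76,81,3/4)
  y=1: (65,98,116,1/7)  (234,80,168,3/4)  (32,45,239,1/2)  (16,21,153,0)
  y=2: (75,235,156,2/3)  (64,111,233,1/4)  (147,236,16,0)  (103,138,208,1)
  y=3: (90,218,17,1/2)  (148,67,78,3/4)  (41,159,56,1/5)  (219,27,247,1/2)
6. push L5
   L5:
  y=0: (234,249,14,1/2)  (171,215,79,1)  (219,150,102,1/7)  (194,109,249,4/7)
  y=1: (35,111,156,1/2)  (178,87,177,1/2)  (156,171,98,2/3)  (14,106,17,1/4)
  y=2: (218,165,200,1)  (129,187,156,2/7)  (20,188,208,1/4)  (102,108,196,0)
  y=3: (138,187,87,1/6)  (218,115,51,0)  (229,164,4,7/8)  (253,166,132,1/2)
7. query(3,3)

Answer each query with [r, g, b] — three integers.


query (2,0) [L1,L2] — begin 0,0,0
+L1 (α=4/5) → [1008/5, 88, 456/5]
+L2 (α=1/4) → [3769/20, 297/4, 2093/20]
rounded: [188, 74, 105]

at x=3,y=3 over L1,L2,L3,L4,L5:
+L1 (α=7/8) → [196, 84, 273/8]
+L2 (α=3/4) → [403/4, 114, 4377/32]
+L3 (α=3/4) → [1303/16, 168, 13401/128]
+L4 (α=1/2) → [4807/32, 195/2, 45017/256]
+L5 (α=1/2) → [12903/64, 527/4, 78809/512]
rounded: [202, 132, 154]


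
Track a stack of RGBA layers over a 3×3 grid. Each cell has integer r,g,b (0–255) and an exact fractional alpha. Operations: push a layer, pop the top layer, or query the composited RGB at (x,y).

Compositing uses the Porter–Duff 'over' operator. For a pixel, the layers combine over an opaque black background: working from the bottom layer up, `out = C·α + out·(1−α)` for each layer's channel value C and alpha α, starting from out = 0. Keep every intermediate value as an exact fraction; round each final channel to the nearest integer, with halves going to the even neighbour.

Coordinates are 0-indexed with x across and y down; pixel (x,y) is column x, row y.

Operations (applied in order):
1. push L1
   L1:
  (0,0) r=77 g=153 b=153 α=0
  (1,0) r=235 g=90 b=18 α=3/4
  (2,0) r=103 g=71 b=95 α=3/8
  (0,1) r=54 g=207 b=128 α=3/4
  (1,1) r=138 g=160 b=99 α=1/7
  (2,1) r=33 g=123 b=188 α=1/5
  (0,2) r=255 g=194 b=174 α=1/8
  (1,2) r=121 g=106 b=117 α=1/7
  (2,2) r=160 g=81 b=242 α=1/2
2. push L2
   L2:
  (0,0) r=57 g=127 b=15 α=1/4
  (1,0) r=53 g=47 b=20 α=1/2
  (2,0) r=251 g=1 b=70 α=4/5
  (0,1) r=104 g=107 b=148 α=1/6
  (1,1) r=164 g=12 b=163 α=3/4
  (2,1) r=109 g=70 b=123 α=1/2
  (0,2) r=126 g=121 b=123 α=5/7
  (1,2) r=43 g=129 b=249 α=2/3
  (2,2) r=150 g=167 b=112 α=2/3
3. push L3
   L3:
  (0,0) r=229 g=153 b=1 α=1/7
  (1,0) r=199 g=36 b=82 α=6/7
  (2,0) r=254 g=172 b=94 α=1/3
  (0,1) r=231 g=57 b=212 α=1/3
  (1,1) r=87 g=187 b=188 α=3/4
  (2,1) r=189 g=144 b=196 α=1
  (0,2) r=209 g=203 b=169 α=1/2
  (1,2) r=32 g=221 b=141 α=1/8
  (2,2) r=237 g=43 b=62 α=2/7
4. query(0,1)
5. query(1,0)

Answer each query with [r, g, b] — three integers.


(0,1) stack=L1,L2,L3; from [0,0,0]:
L1 α=3/4: [81/2, 621/4, 96]
L2 α=1/6: [613/12, 3533/24, 314/3]
L3 α=1/3: [1999/18, 4217/36, 1264/9]
→ [111, 117, 140]

at x=1,y=0 over L1,L2,L3:
after L1 α=3/4: [705/4, 135/2, 27/2]
after L2 α=1/2: [917/8, 229/4, 67/4]
after L3 α=6/7: [10469/56, 1093/28, 2035/28]
rounded: [187, 39, 73]


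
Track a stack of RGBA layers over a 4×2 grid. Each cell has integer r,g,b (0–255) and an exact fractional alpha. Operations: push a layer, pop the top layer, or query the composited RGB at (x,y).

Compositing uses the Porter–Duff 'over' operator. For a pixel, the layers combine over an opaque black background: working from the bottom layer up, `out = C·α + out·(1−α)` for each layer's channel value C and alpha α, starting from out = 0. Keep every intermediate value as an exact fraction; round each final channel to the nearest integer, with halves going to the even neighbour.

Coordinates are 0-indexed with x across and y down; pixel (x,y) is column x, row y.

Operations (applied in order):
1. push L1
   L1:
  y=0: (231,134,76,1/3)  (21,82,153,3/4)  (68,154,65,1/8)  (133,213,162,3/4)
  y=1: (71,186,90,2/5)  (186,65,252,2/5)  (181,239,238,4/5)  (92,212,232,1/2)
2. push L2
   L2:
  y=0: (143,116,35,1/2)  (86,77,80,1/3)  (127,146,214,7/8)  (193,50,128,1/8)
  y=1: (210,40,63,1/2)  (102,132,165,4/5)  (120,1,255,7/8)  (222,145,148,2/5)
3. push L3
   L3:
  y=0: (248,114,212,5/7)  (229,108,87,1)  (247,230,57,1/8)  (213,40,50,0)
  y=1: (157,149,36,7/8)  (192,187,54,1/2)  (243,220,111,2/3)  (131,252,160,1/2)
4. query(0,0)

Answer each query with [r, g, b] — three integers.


at x=0,y=0 over L1,L2,L3:
after L1 α=1/3: [77, 134/3, 76/3]
after L2 α=1/2: [110, 241/3, 181/6]
after L3 α=5/7: [1460/7, 2192/21, 3361/21]
→ [209, 104, 160]


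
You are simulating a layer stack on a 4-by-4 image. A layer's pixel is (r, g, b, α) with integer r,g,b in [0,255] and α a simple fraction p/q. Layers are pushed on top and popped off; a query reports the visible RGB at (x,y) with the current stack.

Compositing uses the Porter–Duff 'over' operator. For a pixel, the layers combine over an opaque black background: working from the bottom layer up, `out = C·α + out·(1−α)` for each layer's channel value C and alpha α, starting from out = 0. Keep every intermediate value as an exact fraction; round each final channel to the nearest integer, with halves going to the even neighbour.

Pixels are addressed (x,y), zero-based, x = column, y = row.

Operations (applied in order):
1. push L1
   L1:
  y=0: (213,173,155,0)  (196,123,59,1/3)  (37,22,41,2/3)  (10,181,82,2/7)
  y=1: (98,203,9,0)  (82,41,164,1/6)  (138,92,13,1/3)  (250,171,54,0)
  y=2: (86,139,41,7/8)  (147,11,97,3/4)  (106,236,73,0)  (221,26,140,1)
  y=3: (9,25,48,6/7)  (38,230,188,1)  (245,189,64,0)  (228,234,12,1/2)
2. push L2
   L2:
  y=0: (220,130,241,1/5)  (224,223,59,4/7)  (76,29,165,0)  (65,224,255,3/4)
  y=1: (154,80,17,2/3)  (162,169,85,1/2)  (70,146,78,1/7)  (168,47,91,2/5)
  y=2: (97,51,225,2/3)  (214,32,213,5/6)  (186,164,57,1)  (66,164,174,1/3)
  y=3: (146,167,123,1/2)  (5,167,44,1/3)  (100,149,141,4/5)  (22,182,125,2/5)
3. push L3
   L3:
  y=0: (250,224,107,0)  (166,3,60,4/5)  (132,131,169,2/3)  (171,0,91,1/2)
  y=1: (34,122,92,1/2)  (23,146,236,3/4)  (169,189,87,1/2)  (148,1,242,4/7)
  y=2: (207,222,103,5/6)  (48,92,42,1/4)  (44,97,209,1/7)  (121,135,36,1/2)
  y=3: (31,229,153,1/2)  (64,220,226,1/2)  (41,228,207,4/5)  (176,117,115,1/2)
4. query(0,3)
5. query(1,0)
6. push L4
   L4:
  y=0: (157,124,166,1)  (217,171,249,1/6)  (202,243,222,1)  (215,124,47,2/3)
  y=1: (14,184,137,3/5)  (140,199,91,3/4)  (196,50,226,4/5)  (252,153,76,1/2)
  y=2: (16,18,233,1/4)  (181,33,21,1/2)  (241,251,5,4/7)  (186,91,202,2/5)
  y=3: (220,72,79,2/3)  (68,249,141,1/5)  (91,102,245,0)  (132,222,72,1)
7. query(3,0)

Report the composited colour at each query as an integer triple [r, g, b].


(0,3) stack=L1,L2,L3; from [0,0,0]:
+L1 (α=6/7) → [54/7, 150/7, 288/7]
+L2 (α=1/2) → [538/7, 1319/14, 1149/14]
+L3 (α=1/2) → [755/14, 4525/28, 3291/28]
→ [54, 162, 118]

query (1,0) [L1,L2,L3] — begin 0,0,0
+L1 (α=1/3) → [196/3, 41, 59/3]
+L2 (α=4/7) → [156, 145, 295/7]
+L3 (α=4/5) → [164, 157/5, 395/7]
→ [164, 31, 56]

query (3,0) [L1,L2,L3,L4] — begin 0,0,0
after L1 α=2/7: [20/7, 362/7, 164/7]
after L2 α=3/4: [1385/28, 2533/14, 5519/28]
after L3 α=1/2: [6173/56, 2533/28, 8067/56]
after L4 α=2/3: [30253/168, 3159/28, 13331/168]
= [180, 113, 79]


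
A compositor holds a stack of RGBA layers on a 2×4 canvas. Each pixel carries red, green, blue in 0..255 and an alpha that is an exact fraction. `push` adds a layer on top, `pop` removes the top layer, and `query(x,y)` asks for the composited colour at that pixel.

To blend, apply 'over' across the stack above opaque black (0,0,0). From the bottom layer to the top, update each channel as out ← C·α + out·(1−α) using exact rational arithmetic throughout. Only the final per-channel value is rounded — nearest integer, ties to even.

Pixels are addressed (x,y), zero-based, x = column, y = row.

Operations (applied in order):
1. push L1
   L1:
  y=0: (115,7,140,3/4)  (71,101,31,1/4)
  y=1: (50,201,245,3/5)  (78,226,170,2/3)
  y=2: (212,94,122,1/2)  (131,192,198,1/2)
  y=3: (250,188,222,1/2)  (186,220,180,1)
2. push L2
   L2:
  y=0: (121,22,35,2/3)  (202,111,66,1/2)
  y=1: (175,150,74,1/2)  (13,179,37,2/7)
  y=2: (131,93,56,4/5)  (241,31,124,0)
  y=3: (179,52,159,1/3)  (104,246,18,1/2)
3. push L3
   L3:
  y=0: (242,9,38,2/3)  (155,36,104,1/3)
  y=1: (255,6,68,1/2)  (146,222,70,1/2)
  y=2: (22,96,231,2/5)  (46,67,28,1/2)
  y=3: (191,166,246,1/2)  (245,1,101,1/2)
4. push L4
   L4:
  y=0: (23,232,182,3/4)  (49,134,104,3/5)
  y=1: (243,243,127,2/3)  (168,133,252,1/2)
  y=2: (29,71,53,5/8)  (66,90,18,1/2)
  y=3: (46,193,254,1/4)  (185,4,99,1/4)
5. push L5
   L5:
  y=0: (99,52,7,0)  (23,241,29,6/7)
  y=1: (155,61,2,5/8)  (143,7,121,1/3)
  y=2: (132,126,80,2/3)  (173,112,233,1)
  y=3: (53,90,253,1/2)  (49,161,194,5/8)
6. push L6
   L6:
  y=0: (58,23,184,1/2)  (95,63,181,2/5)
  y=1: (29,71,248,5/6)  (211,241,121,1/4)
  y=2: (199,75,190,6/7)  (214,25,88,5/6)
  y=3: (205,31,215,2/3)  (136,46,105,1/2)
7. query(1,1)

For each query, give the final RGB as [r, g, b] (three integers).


query (1,1) [L1,L2,L3,L4,L5,L6] — begin 0,0,0
after L1 α=2/3: [52, 452/3, 340/3]
after L2 α=2/7: [286/7, 3334/21, 1922/21]
after L3 α=1/2: [654/7, 3998/21, 1696/21]
after L4 α=1/2: [915/7, 6791/42, 3494/21]
after L5 α=1/3: [2831/21, 6938/63, 9529/63]
after L6 α=1/4: [1077/7, 11999/84, 6035/42]
= [154, 143, 144]


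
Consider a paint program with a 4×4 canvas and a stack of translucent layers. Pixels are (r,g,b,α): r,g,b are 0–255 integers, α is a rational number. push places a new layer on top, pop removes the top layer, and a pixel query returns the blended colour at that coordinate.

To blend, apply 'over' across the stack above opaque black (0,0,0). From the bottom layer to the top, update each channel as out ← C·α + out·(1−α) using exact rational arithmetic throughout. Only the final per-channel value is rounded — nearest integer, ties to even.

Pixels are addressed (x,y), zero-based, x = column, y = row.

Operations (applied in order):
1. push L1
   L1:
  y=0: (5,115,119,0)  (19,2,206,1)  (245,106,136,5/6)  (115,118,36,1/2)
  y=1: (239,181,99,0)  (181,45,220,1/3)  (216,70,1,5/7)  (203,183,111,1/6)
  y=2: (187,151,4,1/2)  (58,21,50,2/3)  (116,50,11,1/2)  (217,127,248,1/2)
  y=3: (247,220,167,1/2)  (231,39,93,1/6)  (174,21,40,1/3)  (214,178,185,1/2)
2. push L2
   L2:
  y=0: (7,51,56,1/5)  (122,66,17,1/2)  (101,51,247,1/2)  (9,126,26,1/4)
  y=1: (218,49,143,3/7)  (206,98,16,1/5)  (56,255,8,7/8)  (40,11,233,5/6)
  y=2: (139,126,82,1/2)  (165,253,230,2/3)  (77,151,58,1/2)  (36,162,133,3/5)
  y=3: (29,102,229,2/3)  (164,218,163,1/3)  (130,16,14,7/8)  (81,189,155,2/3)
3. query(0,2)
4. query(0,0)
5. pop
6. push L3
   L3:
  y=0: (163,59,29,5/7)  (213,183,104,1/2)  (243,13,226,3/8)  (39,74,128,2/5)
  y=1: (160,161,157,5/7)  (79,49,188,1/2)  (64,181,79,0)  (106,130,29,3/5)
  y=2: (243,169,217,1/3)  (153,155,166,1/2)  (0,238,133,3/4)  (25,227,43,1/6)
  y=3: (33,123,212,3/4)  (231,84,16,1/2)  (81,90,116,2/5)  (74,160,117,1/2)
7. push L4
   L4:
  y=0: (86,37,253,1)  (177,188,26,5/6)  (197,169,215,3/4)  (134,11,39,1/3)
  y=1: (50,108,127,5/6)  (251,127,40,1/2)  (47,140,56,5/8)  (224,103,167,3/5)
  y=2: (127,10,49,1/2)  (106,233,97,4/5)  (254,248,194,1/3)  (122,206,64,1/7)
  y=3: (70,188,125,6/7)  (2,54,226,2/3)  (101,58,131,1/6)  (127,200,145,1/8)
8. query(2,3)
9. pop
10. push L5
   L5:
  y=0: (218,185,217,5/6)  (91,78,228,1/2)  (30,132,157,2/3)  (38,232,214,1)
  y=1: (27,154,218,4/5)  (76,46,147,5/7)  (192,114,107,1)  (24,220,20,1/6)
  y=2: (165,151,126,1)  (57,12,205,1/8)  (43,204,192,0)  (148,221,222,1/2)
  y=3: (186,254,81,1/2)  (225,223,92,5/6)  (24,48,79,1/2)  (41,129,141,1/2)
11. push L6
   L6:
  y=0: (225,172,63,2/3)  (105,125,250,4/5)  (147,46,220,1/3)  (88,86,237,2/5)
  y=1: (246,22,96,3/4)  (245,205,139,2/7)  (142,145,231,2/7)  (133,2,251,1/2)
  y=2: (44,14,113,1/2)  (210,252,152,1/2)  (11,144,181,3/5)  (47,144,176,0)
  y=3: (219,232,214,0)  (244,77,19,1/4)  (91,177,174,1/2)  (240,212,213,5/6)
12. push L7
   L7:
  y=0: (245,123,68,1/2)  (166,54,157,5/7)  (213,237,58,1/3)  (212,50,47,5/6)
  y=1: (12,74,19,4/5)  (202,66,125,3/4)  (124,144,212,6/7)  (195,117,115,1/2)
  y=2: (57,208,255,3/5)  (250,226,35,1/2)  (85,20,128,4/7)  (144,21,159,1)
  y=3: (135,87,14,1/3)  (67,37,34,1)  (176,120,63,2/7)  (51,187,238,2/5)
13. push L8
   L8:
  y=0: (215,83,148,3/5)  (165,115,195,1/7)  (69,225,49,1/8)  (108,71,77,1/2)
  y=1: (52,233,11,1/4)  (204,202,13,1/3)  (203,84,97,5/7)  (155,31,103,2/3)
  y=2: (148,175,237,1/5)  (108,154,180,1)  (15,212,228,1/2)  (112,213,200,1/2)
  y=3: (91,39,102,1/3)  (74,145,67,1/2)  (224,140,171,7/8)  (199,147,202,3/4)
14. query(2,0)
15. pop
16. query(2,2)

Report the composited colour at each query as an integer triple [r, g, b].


query (0,2) [L1,L2] — begin 0,0,0
+L1 (α=1/2) → [187/2, 151/2, 2]
+L2 (α=1/2) → [465/4, 403/4, 42]
→ [116, 101, 42]

(0,0) stack=L1,L2; from [0,0,0]:
after L1 α=0: [0, 0, 0]
after L2 α=1/5: [7/5, 51/5, 56/5]
= [1, 10, 11]

query (2,3) [L1,L3,L4] — begin 0,0,0
+L1 (α=1/3) → [58, 7, 40/3]
+L3 (α=2/5) → [336/5, 201/5, 272/5]
+L4 (α=1/6) → [437/6, 259/6, 403/6]
= [73, 43, 67]

query (2,0) [L1,L3,L5,L6,L7,L8] — begin 0,0,0
L1 α=5/6: [1225/6, 265/3, 340/3]
L3 α=3/8: [10499/48, 721/12, 1867/12]
L5 α=2/3: [13379/144, 3889/36, 5635/36]
L6 α=1/3: [23963/216, 4717/54, 9595/54]
L7 α=1/3: [46967/324, 11116/81, 11161/81]
L8 α=1/8: [351125/2592, 96037/648, 10262/81]
→ [135, 148, 127]

(2,2) stack=L1,L3,L5,L6,L7; from [0,0,0]:
after L1 α=1/2: [58, 25, 11/2]
after L3 α=3/4: [29/2, 739/4, 809/8]
after L5 α=0: [29/2, 739/4, 809/8]
after L6 α=3/5: [62/5, 1603/10, 2981/20]
after L7 α=4/7: [1886/35, 5609/70, 19183/140]
rounded: [54, 80, 137]


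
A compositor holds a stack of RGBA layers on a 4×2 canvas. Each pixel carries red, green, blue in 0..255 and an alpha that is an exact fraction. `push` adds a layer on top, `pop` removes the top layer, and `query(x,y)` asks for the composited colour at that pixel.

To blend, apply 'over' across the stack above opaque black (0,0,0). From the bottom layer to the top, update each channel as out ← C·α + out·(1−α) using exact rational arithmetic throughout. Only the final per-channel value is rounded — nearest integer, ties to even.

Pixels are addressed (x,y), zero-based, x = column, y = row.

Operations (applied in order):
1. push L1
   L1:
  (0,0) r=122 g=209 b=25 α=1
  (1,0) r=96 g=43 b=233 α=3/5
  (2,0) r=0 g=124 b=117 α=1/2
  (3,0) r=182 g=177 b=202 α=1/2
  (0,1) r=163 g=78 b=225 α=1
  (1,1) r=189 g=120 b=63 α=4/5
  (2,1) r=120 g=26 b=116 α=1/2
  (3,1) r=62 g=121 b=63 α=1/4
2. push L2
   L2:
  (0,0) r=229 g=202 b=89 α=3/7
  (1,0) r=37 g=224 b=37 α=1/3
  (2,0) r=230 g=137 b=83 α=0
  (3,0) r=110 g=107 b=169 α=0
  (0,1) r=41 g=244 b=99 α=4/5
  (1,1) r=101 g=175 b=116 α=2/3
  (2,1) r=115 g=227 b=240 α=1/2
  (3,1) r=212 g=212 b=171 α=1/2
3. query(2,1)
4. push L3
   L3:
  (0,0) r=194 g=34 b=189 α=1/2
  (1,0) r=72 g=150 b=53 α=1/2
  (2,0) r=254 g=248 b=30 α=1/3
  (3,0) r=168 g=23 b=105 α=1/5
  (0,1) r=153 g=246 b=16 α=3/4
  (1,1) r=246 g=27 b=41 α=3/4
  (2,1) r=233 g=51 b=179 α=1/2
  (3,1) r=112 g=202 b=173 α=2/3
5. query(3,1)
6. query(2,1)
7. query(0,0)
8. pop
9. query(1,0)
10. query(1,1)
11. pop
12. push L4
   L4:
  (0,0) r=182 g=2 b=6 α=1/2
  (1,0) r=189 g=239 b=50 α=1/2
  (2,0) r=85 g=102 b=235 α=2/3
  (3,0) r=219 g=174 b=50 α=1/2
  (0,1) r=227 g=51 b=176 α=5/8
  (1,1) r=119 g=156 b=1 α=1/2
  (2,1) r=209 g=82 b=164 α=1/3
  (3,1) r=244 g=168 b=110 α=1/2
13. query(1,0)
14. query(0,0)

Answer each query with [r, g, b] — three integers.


(2,1) stack=L1,L2; from [0,0,0]:
after L1 α=1/2: [60, 13, 58]
after L2 α=1/2: [175/2, 120, 149]
→ [88, 120, 149]

at x=3,y=1 over L1,L2,L3:
+L1 (α=1/4) → [31/2, 121/4, 63/4]
+L2 (α=1/2) → [455/4, 969/8, 747/8]
+L3 (α=2/3) → [1351/12, 4201/24, 3515/24]
→ [113, 175, 146]

at x=2,y=1 over L1,L2,L3:
L1 α=1/2: [60, 13, 58]
L2 α=1/2: [175/2, 120, 149]
L3 α=1/2: [641/4, 171/2, 164]
rounded: [160, 86, 164]

at x=0,y=0 over L1,L2,L3:
L1 α=1: [122, 209, 25]
L2 α=3/7: [1175/7, 206, 367/7]
L3 α=1/2: [2533/14, 120, 845/7]
= [181, 120, 121]

(1,0) stack=L1,L2; from [0,0,0]:
+L1 (α=3/5) → [288/5, 129/5, 699/5]
+L2 (α=1/3) → [761/15, 1378/15, 1583/15]
= [51, 92, 106]

at x=1,y=1 over L1,L2:
+L1 (α=4/5) → [756/5, 96, 252/5]
+L2 (α=2/3) → [1766/15, 446/3, 1412/15]
rounded: [118, 149, 94]

at x=1,y=0 over L1,L4:
L1 α=3/5: [288/5, 129/5, 699/5]
L4 α=1/2: [1233/10, 662/5, 949/10]
→ [123, 132, 95]

(0,0) stack=L1,L4; from [0,0,0]:
after L1 α=1: [122, 209, 25]
after L4 α=1/2: [152, 211/2, 31/2]
→ [152, 106, 16]


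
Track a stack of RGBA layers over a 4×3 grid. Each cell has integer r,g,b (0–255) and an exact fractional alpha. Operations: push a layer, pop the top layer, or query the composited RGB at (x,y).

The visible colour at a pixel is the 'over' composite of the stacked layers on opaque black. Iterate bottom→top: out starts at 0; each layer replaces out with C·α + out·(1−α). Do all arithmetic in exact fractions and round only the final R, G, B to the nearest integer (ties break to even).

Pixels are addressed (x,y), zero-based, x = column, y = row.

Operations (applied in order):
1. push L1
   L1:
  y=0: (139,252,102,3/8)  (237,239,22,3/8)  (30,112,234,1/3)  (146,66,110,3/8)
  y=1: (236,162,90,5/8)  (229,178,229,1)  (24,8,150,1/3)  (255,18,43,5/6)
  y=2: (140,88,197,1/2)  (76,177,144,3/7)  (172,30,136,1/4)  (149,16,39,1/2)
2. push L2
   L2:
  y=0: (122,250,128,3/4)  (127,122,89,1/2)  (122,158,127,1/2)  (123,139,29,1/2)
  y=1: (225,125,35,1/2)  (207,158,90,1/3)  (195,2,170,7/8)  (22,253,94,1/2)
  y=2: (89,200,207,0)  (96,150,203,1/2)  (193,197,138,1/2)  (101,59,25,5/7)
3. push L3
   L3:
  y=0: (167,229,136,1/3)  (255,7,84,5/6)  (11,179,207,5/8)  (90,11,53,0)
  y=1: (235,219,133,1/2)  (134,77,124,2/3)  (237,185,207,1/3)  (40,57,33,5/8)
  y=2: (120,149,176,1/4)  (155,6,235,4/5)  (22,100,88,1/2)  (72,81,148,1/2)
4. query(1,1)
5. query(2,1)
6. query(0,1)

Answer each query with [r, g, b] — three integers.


(1,1) stack=L1,L2,L3; from [0,0,0]:
after L1 α=1: [229, 178, 229]
after L2 α=1/3: [665/3, 514/3, 548/3]
after L3 α=2/3: [1469/9, 976/9, 1292/9]
= [163, 108, 144]

at x=2,y=1 over L1,L2,L3:
L1 α=1/3: [8, 8/3, 50]
L2 α=7/8: [1373/8, 25/12, 155]
L3 α=1/3: [2321/12, 1135/18, 517/3]
= [193, 63, 172]

(0,1) stack=L1,L2,L3; from [0,0,0]:
after L1 α=5/8: [295/2, 405/4, 225/4]
after L2 α=1/2: [745/4, 905/8, 365/8]
after L3 α=1/2: [1685/8, 2657/16, 1429/16]
= [211, 166, 89]


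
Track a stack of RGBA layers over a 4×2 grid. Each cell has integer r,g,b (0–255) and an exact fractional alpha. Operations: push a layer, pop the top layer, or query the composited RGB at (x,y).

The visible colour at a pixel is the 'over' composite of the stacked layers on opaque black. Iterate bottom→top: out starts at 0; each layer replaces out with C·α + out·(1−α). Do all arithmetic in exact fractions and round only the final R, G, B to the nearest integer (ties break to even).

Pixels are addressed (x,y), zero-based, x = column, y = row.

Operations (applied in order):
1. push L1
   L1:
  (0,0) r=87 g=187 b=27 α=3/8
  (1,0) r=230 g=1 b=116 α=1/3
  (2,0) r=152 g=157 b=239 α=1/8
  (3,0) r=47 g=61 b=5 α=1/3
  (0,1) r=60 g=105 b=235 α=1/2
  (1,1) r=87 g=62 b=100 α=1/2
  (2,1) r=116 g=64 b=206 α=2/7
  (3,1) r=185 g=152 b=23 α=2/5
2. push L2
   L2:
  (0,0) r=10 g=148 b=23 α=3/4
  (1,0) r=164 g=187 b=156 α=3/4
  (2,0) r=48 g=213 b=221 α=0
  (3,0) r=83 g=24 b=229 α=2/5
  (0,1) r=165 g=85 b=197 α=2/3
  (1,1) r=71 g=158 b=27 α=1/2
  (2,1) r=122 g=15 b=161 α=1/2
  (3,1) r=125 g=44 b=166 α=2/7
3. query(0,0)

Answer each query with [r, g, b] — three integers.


at x=0,y=0 over L1,L2:
L1 α=3/8: [261/8, 561/8, 81/8]
L2 α=3/4: [501/32, 4113/32, 633/32]
→ [16, 129, 20]


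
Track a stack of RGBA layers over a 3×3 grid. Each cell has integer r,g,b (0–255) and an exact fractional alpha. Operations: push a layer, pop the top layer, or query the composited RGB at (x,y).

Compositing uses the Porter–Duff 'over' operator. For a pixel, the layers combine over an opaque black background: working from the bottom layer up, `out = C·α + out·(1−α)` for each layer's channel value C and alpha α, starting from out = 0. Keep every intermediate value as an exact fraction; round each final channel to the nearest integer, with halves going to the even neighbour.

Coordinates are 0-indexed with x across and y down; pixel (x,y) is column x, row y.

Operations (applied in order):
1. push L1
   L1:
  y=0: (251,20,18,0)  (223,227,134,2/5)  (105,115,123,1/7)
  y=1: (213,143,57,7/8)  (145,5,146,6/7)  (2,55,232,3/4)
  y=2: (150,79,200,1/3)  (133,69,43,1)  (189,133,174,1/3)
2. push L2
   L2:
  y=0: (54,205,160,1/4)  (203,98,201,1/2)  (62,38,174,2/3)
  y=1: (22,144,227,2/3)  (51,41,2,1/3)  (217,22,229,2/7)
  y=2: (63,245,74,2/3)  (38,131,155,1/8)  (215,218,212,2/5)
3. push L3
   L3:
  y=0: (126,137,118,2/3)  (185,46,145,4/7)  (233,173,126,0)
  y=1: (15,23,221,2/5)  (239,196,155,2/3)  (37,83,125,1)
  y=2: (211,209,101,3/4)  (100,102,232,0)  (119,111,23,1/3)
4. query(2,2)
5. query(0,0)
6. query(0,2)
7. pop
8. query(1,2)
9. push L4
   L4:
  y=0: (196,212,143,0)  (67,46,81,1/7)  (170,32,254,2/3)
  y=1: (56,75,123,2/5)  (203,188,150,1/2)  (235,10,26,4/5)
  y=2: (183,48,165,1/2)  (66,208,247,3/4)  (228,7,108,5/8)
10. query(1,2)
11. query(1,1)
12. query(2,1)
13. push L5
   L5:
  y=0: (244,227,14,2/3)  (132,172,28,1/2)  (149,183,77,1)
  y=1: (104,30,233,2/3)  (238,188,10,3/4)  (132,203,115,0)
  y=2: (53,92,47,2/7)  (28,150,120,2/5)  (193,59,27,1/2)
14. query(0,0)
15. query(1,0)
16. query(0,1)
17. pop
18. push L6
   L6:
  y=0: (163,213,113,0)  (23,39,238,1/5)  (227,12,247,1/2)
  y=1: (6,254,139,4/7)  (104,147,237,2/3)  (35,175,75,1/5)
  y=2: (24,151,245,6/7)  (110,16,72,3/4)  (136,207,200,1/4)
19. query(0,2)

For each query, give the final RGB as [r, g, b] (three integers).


at x=2,y=2 over L1,L2,L3:
+L1 (α=1/3) → [63, 133/3, 58]
+L2 (α=2/5) → [619/5, 569/5, 598/5]
+L3 (α=1/3) → [611/5, 1693/15, 437/5]
rounded: [122, 113, 87]

(0,0) stack=L1,L2,L3; from [0,0,0]:
L1 α=0: [0, 0, 0]
L2 α=1/4: [27/2, 205/4, 40]
L3 α=2/3: [177/2, 1301/12, 92]
rounded: [88, 108, 92]

at x=0,y=2 over L1,L2,L3:
L1 α=1/3: [50, 79/3, 200/3]
L2 α=2/3: [176/3, 1549/9, 644/9]
L3 α=3/4: [2075/12, 1798/9, 3371/36]
rounded: [173, 200, 94]

(1,2) stack=L1,L2; from [0,0,0]:
+L1 (α=1) → [133, 69, 43]
+L2 (α=1/8) → [969/8, 307/4, 57]
rounded: [121, 77, 57]

query (1,2) [L1,L2,L4] — begin 0,0,0
+L1 (α=1) → [133, 69, 43]
+L2 (α=1/8) → [969/8, 307/4, 57]
+L4 (α=3/4) → [2553/32, 2803/16, 399/2]
→ [80, 175, 200]

at x=1,y=1 over L1,L2,L4:
L1 α=6/7: [870/7, 30/7, 876/7]
L2 α=1/3: [699/7, 347/21, 1766/21]
L4 α=1/2: [1060/7, 4295/42, 2458/21]
→ [151, 102, 117]

(2,1) stack=L1,L2,L4; from [0,0,0]:
after L1 α=3/4: [3/2, 165/4, 174]
after L2 α=2/7: [883/14, 143/4, 1328/7]
after L4 α=4/5: [14043/70, 303/20, 2056/35]
= [201, 15, 59]

query (0,0) [L1,L2,L4,L5] — begin 0,0,0
L1 α=0: [0, 0, 0]
L2 α=1/4: [27/2, 205/4, 40]
L4 α=0: [27/2, 205/4, 40]
L5 α=2/3: [1003/6, 2021/12, 68/3]
→ [167, 168, 23]

at x=1,y=0 over L1,L2,L4,L5:
after L1 α=2/5: [446/5, 454/5, 268/5]
after L2 α=1/2: [1461/10, 472/5, 1273/10]
after L4 α=1/7: [674/5, 3062/35, 4224/35]
after L5 α=1/2: [667/5, 4541/35, 2602/35]
→ [133, 130, 74]

at x=0,y=1 over L1,L2,L4,L5:
L1 α=7/8: [1491/8, 1001/8, 399/8]
L2 α=2/3: [1843/24, 3305/24, 4031/24]
L4 α=2/5: [2739/40, 901/8, 5999/40]
L5 α=2/3: [11059/120, 1381/24, 8213/40]
rounded: [92, 58, 205]

at x=0,y=2 over L1,L2,L4,L6:
L1 α=1/3: [50, 79/3, 200/3]
L2 α=2/3: [176/3, 1549/9, 644/9]
L4 α=1/2: [725/6, 1981/18, 2129/18]
L6 α=6/7: [227/6, 18289/126, 28589/126]
= [38, 145, 227]


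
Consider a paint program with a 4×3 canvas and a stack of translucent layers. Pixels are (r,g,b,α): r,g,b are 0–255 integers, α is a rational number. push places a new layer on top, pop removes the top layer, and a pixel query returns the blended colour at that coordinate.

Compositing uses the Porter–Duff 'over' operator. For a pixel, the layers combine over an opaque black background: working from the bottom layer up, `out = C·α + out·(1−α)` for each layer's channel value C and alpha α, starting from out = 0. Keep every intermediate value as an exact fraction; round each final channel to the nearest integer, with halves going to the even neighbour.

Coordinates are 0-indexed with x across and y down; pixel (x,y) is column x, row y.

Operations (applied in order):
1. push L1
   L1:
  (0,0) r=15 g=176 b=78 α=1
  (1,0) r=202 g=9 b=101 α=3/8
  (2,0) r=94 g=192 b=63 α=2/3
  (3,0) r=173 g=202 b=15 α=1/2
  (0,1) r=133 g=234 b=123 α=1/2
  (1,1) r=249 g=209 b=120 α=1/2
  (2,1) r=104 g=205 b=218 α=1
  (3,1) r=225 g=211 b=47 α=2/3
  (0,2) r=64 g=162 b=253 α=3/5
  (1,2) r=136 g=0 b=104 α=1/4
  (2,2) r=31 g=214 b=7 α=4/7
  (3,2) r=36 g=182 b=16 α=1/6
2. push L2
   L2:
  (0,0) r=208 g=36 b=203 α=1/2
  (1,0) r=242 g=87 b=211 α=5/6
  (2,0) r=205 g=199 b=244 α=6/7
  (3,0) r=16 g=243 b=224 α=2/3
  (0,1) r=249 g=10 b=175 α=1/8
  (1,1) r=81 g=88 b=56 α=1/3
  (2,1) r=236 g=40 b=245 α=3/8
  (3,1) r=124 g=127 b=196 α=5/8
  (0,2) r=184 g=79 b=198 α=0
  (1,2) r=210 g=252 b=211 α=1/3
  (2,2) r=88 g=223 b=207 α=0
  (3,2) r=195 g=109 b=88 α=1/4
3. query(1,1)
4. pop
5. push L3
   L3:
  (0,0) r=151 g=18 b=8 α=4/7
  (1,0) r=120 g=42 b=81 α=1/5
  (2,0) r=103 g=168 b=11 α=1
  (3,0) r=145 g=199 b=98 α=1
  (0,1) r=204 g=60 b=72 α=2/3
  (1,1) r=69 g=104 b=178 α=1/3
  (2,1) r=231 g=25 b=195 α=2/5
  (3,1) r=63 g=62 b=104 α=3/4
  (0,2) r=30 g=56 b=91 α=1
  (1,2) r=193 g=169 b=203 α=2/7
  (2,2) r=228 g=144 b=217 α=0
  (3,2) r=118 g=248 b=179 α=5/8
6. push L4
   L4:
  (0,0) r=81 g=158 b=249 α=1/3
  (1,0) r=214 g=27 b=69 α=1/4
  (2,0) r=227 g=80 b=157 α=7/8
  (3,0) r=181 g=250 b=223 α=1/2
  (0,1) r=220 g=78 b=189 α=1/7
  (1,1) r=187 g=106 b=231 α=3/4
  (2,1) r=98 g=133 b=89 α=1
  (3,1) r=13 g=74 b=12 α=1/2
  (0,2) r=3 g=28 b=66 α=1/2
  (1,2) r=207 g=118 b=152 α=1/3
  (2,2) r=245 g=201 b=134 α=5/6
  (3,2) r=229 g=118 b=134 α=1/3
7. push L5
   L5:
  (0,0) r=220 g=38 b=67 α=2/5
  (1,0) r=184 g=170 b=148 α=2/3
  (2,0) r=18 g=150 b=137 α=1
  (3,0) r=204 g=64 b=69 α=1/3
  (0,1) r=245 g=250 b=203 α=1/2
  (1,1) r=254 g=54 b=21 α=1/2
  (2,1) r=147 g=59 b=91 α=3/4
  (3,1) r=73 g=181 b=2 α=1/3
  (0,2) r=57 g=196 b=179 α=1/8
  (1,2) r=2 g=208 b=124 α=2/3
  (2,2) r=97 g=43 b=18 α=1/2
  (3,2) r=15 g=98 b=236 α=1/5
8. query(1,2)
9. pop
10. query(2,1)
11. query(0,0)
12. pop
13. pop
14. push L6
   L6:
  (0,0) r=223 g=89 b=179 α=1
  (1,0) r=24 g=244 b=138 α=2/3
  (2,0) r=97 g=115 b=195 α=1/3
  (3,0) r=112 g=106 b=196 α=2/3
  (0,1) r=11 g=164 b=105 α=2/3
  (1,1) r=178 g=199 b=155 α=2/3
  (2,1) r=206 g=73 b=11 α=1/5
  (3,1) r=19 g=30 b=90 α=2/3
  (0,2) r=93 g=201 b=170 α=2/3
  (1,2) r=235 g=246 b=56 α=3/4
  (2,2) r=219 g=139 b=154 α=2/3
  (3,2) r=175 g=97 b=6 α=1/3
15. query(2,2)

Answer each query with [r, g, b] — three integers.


at x=1,y=1 over L1,L2:
after L1 α=1/2: [249/2, 209/2, 60]
after L2 α=1/3: [110, 99, 176/3]
rounded: [110, 99, 59]

query (1,2) [L1,L3,L4,L5] — begin 0,0,0
after L1 α=1/4: [34, 0, 26]
after L3 α=2/7: [556/7, 338/7, 536/7]
after L4 α=1/3: [2561/21, 1502/21, 712/7]
after L5 α=2/3: [2645/63, 10238/63, 816/7]
rounded: [42, 163, 117]

query (2,1) [L1,L3,L4] — begin 0,0,0
L1 α=1: [104, 205, 218]
L3 α=2/5: [774/5, 133, 1044/5]
L4 α=1: [98, 133, 89]
→ [98, 133, 89]

at x=0,y=0 over L1,L3,L4:
L1 α=1: [15, 176, 78]
L3 α=4/7: [649/7, 600/7, 38]
L4 α=1/3: [1865/21, 2306/21, 325/3]
rounded: [89, 110, 108]

query (2,2) [L1,L6] — begin 0,0,0
L1 α=4/7: [124/7, 856/7, 4]
L6 α=2/3: [3190/21, 934/7, 104]
→ [152, 133, 104]


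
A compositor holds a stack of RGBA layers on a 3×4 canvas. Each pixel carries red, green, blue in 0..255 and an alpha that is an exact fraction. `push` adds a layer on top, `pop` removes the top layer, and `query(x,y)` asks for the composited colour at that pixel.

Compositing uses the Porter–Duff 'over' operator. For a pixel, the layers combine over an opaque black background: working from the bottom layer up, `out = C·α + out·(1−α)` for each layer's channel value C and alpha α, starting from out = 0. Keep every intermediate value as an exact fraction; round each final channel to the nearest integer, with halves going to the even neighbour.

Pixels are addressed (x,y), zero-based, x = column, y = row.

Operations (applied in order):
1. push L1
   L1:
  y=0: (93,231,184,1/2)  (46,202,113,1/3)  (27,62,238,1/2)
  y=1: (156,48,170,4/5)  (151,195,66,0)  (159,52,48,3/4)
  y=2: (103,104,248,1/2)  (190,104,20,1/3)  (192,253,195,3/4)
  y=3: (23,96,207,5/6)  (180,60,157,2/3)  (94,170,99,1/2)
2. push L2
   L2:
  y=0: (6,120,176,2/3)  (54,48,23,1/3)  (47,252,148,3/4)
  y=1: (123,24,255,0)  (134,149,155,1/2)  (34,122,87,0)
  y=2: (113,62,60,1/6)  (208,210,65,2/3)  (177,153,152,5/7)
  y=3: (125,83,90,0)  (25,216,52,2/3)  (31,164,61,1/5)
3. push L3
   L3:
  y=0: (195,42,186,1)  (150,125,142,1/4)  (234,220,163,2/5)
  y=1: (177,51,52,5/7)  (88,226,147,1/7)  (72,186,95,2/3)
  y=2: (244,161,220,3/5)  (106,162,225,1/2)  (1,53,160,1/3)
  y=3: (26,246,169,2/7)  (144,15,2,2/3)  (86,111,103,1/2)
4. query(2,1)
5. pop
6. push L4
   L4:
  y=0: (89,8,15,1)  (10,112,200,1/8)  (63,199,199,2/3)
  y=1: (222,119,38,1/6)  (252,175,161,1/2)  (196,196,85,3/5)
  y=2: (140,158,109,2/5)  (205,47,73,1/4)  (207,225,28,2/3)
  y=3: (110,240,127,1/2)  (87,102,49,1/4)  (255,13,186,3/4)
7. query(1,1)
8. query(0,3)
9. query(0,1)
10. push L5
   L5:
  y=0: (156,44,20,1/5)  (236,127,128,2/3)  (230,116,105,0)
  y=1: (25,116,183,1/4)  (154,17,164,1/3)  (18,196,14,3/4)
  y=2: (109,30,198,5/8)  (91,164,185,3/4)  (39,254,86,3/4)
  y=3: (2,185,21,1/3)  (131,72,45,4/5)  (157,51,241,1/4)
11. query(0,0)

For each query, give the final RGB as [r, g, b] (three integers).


query (2,1) [L1,L2,L3] — begin 0,0,0
L1 α=3/4: [477/4, 39, 36]
L2 α=0: [477/4, 39, 36]
L3 α=2/3: [351/4, 137, 226/3]
→ [88, 137, 75]

query (1,1) [L1,L2,L4] — begin 0,0,0
after L1 α=0: [0, 0, 0]
after L2 α=1/2: [67, 149/2, 155/2]
after L4 α=1/2: [319/2, 499/4, 477/4]
→ [160, 125, 119]

at x=0,y=3 over L1,L2,L4:
after L1 α=5/6: [115/6, 80, 345/2]
after L2 α=0: [115/6, 80, 345/2]
after L4 α=1/2: [775/12, 160, 599/4]
→ [65, 160, 150]

at x=0,y=1 over L1,L2,L4:
+L1 (α=4/5) → [624/5, 192/5, 136]
+L2 (α=0) → [624/5, 192/5, 136]
+L4 (α=1/6) → [141, 311/6, 359/3]
= [141, 52, 120]

(0,0) stack=L1,L2,L4,L5; from [0,0,0]:
after L1 α=1/2: [93/2, 231/2, 92]
after L2 α=2/3: [39/2, 237/2, 148]
after L4 α=1: [89, 8, 15]
after L5 α=1/5: [512/5, 76/5, 16]
rounded: [102, 15, 16]


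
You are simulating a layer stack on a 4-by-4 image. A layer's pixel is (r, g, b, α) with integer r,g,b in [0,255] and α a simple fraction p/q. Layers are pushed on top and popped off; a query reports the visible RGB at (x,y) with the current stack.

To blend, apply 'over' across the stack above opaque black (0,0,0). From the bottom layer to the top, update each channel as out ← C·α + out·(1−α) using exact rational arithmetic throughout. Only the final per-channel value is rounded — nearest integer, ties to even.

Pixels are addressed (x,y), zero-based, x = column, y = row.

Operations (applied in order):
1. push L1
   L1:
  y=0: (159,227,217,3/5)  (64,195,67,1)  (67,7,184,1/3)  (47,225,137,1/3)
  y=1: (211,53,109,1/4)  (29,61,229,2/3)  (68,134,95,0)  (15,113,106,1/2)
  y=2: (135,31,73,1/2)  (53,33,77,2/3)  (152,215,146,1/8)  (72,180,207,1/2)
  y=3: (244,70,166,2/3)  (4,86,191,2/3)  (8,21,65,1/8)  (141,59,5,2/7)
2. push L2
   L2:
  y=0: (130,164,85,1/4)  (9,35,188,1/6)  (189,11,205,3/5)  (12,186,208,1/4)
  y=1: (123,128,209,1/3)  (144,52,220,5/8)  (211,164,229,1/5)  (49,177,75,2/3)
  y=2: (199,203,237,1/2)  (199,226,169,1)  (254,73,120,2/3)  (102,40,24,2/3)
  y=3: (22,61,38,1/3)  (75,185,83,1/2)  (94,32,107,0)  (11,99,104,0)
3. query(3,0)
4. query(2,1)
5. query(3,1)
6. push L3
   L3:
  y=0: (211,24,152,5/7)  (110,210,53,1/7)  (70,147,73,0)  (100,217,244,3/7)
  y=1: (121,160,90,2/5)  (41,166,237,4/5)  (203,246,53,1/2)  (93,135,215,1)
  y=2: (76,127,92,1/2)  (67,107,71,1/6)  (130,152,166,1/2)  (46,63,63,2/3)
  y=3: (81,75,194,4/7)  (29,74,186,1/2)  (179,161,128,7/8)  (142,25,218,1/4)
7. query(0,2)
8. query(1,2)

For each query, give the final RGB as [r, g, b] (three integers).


query (3,0) [L1,L2] — begin 0,0,0
+L1 (α=1/3) → [47/3, 75, 137/3]
+L2 (α=1/4) → [59/4, 411/4, 345/4]
rounded: [15, 103, 86]

(2,1) stack=L1,L2; from [0,0,0]:
+L1 (α=0) → [0, 0, 0]
+L2 (α=1/5) → [211/5, 164/5, 229/5]
rounded: [42, 33, 46]

(3,1) stack=L1,L2; from [0,0,0]:
after L1 α=1/2: [15/2, 113/2, 53]
after L2 α=2/3: [211/6, 821/6, 203/3]
→ [35, 137, 68]

at x=0,y=2 over L1,L2,L3:
+L1 (α=1/2) → [135/2, 31/2, 73/2]
+L2 (α=1/2) → [533/4, 437/4, 547/4]
+L3 (α=1/2) → [837/8, 945/8, 915/8]
= [105, 118, 114]

query (1,2) [L1,L2,L3] — begin 0,0,0
L1 α=2/3: [106/3, 22, 154/3]
L2 α=1: [199, 226, 169]
L3 α=1/6: [177, 1237/6, 458/3]
rounded: [177, 206, 153]
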